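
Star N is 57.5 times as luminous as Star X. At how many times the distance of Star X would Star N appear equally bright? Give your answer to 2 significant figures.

Equal flux requires L_N/d_N² = L_X/d_X², so d_N/d_X = √(L_N/L_X)
= √(57.5) = 7.583.

7.6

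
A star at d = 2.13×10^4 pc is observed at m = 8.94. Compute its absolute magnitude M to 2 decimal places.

M = m − 5 log₁₀(d/10 pc) = 8.94 − 5 log₁₀(2.13×10^4/10)
  = 8.94 − 5 × 3.328 = 8.94 − 16.64 = -7.70.

-7.70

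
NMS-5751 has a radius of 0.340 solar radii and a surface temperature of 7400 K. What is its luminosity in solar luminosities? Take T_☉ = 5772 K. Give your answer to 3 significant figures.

0.312 solar luminosities

L/L_☉ = (R/R_☉)² (T/T_☉)⁴ = (0.340)² × (7400/5772)⁴
       = 0.1156 × (1.282)⁴ = 0.1156 × 2.702 = 0.3123.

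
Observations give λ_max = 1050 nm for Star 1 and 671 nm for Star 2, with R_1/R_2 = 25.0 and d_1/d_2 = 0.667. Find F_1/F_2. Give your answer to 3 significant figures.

Wien's law: T_1/T_2 = λ_2/λ_1 = 671/1050 = 0.6390.
L_1/L_2 = (R_1/R_2)²(T_1/T_2)⁴ = (25.0)²(0.6390)⁴ = 104.2.
F_1/F_2 = (L_1/L_2)/(d_1/d_2)² = 104.2/(0.667)² = 234.3.

234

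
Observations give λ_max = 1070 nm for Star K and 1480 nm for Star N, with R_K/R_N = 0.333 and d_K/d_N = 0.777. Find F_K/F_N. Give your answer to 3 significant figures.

0.672

Wien's law: T_K/T_N = λ_N/λ_K = 1480/1070 = 1.383.
L_K/L_N = (R_K/R_N)²(T_K/T_N)⁴ = (0.333)²(1.383)⁴ = 0.4059.
F_K/F_N = (L_K/L_N)/(d_K/d_N)² = 0.4059/(0.777)² = 0.6723.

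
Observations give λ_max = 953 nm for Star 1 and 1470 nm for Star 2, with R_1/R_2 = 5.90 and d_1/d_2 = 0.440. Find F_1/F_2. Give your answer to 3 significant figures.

Wien's law: T_1/T_2 = λ_2/λ_1 = 1470/953 = 1.542.
L_1/L_2 = (R_1/R_2)²(T_1/T_2)⁴ = (5.90)²(1.542)⁴ = 197.1.
F_1/F_2 = (L_1/L_2)/(d_1/d_2)² = 197.1/(0.440)² = 1018.

1.02×10^3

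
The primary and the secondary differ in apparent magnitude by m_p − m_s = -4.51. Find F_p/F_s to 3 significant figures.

63.7

F_p/F_s = 10^(−(m_p − m_s)/2.5) = 10^(4.51/2.5) = 10^1.804 = 63.68.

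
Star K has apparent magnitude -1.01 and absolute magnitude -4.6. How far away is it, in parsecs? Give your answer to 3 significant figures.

m − M = 5 log₁₀(d/10 pc)
-1.01 − (-4.6) = 3.59 = 5 log₁₀(d/10)
d = 10 × 10^(3.59/5) = 10 × 10^0.718 = 52.24 pc.

52.2 pc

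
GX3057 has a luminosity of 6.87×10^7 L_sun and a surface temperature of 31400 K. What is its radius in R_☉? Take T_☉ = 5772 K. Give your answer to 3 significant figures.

280 R_☉

R/R_☉ = √(L/L_☉) / (T/T_☉)² = √(6.87×10^7) / (5.440)²
       = 8289 / 29.59 = 280.1.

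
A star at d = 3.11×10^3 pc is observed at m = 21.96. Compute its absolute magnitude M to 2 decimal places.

M = m − 5 log₁₀(d/10 pc) = 21.96 − 5 log₁₀(3.11×10^3/10)
  = 21.96 − 5 × 2.493 = 21.96 − 12.46 = 9.50.

9.50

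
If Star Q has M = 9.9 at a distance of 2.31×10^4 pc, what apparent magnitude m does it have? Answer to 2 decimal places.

26.72

m = M + 5 log₁₀(d/10 pc) = 9.9 + 5 log₁₀(2.31×10^4/10)
  = 9.9 + 5 × 3.364 = 9.9 + 16.82 = 26.72.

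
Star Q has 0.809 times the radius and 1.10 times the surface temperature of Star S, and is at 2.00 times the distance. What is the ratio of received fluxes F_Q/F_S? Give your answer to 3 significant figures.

L_Q/L_S = (R_Q/R_S)²(T_Q/T_S)⁴ = (0.809)² × (1.10)⁴ = 0.9582.
F_Q/F_S = (L_Q/L_S)/(d_Q/d_S)² = 0.9582 / (2.00)² = 0.2396.

0.240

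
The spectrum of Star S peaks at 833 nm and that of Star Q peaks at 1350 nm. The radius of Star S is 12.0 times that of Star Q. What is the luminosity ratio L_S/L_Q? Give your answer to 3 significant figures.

993

Wien's law gives T ∝ 1/λ_max, so T_S/T_Q = λ_Q/λ_S = 1350/833 = 1.621.
Then L ∝ R²T⁴ gives L_S/L_Q = (12.0)² × (1.621)⁴ = 144.0 × 6.899 = 993.4.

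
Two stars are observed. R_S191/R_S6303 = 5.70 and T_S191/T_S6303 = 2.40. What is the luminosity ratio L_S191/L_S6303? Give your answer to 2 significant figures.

1.1×10^3

From the Stefan–Boltzmann law, L ∝ R²T⁴, so
L_S191/L_S6303 = (R_S191/R_S6303)² (T_S191/T_S6303)⁴ = (5.70)² × (2.40)⁴ = 32.49 × 33.18 = 1078.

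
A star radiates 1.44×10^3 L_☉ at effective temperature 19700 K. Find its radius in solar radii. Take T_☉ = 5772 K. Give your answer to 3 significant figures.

R/R_☉ = √(L/L_☉) / (T/T_☉)² = √(1.44×10^3) / (3.413)²
       = 37.95 / 11.65 = 3.258.

3.26 solar radii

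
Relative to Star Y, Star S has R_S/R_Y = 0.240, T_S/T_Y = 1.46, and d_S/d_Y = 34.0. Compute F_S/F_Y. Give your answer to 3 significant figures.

L_S/L_Y = (R_S/R_Y)²(T_S/T_Y)⁴ = (0.240)² × (1.46)⁴ = 0.2617.
F_S/F_Y = (L_S/L_Y)/(d_S/d_Y)² = 0.2617 / (34.0)² = 2.264×10^-4.

2.26×10^-4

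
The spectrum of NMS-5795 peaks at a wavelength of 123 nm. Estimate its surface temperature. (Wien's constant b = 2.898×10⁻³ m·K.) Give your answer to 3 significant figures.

2.36×10^4 K

T = b/λ_max = 2.898×10⁻³ / (123×10⁻⁹) = 2.356×10^4 K.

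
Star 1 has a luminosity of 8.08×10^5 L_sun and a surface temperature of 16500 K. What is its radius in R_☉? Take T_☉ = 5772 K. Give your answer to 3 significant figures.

R/R_☉ = √(L/L_☉) / (T/T_☉)² = √(8.08×10^5) / (2.859)²
       = 898.9 / 8.172 = 110.0.

110 R_☉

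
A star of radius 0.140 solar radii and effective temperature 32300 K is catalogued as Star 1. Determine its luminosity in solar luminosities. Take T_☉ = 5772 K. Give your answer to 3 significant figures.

19.2 solar luminosities

L/L_☉ = (R/R_☉)² (T/T_☉)⁴ = (0.140)² × (32300/5772)⁴
       = 0.01960 × (5.596)⁴ = 0.01960 × 980.6 = 19.22.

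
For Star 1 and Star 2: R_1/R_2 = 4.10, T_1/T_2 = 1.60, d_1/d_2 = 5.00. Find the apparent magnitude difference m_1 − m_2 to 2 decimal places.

L_1/L_2 = (4.10)²(1.60)⁴ = 110.2.
F_1/F_2 = (L_1/L_2)/(d_1/d_2)² = 110.2/25.00 = 4.407.
m_1 − m_2 = −2.5 log₁₀(4.407) = -1.61.

-1.61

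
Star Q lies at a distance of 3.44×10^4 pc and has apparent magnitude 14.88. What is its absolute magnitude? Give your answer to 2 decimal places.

-2.80

M = m − 5 log₁₀(d/10 pc) = 14.88 − 5 log₁₀(3.44×10^4/10)
  = 14.88 − 5 × 3.537 = 14.88 − 17.68 = -2.80.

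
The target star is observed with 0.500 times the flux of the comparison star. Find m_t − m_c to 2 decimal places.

m_t − m_c = −2.5 log₁₀(F_t/F_c) = −2.5 log₁₀(0.500) = −2.5 × (-0.301) = 0.753.

0.75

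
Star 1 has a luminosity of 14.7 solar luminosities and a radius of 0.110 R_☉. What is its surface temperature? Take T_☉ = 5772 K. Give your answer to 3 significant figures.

3.41×10^4 K

T/T_☉ = (L/L_☉)^(1/4) / (R/R_☉)^(1/2)
T = 5772 × (14.7)^(1/4) / √(0.110) = 5772 × 1.958 / 0.3317 = 3.408×10^4 K.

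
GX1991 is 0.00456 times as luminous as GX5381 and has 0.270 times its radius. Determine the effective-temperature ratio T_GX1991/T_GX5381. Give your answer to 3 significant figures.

L ∝ R²T⁴ gives T ∝ (L/R²)^(1/4), so
T_GX1991/T_GX5381 = (0.00456 / 0.270²)^(1/4) = (0.06255)^(1/4) = 0.5001.

0.500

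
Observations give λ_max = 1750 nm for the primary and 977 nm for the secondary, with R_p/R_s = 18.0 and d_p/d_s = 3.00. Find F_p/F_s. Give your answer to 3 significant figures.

3.50

Wien's law: T_p/T_s = λ_s/λ_p = 977/1750 = 0.5583.
L_p/L_s = (R_p/R_s)²(T_p/T_s)⁴ = (18.0)²(0.5583)⁴ = 31.48.
F_p/F_s = (L_p/L_s)/(d_p/d_s)² = 31.48/(3.00)² = 3.497.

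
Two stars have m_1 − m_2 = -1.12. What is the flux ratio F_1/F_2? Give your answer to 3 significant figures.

2.81

F_1/F_2 = 10^(−(m_1 − m_2)/2.5) = 10^(1.12/2.5) = 10^0.448 = 2.805.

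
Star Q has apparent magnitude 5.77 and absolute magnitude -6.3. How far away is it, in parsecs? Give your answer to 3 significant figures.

m − M = 5 log₁₀(d/10 pc)
5.77 − (-6.3) = 12.07 = 5 log₁₀(d/10)
d = 10 × 10^(12.07/5) = 10 × 10^2.414 = 2594 pc.

2.59×10^3 pc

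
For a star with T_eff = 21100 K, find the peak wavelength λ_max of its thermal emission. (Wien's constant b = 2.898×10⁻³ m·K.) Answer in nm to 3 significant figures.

137 nm

λ_max = b/T = 2.898×10⁻³ / 21100 = 1.37×10^-7 m = 137.3 nm.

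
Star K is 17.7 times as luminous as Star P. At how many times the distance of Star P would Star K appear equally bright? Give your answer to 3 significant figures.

4.21

Equal flux requires L_K/d_K² = L_P/d_P², so d_K/d_P = √(L_K/L_P)
= √(17.7) = 4.207.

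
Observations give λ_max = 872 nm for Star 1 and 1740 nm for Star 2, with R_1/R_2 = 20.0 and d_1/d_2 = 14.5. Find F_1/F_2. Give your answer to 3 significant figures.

30.2

Wien's law: T_1/T_2 = λ_2/λ_1 = 1740/872 = 1.995.
L_1/L_2 = (R_1/R_2)²(T_1/T_2)⁴ = (20.0)²(1.995)⁴ = 6341.
F_1/F_2 = (L_1/L_2)/(d_1/d_2)² = 6341/(14.5)² = 30.16.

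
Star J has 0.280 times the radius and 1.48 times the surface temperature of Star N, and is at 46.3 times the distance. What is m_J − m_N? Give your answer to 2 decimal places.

9.39

L_J/L_N = (0.280)²(1.48)⁴ = 0.3762.
F_J/F_N = (L_J/L_N)/(d_J/d_N)² = 0.3762/2144 = 1.755×10^-4.
m_J − m_N = −2.5 log₁₀(1.755×10^-4) = 9.39.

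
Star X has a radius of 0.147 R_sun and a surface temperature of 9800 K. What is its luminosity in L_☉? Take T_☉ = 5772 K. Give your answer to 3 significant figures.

L/L_☉ = (R/R_☉)² (T/T_☉)⁴ = (0.147)² × (9800/5772)⁴
       = 0.02161 × (1.698)⁴ = 0.02161 × 8.310 = 0.1796.

0.180 L_☉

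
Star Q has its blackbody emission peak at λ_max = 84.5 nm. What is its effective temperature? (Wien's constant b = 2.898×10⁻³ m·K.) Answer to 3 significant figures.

T = b/λ_max = 2.898×10⁻³ / (84.5×10⁻⁹) = 3.430×10^4 K.

3.43×10^4 K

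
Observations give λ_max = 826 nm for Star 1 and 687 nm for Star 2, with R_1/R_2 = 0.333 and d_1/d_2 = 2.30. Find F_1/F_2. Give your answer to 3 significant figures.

Wien's law: T_1/T_2 = λ_2/λ_1 = 687/826 = 0.8317.
L_1/L_2 = (R_1/R_2)²(T_1/T_2)⁴ = (0.333)²(0.8317)⁴ = 0.05306.
F_1/F_2 = (L_1/L_2)/(d_1/d_2)² = 0.05306/(2.30)² = 0.01003.

0.0100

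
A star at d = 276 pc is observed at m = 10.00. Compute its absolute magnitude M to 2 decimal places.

2.80

M = m − 5 log₁₀(d/10 pc) = 10.00 − 5 log₁₀(276/10)
  = 10.00 − 5 × 1.441 = 10.00 − 7.20 = 2.80.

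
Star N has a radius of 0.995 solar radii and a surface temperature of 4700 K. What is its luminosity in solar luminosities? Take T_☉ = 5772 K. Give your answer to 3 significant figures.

L/L_☉ = (R/R_☉)² (T/T_☉)⁴ = (0.995)² × (4700/5772)⁴
       = 0.9900 × (0.8143)⁴ = 0.9900 × 0.4396 = 0.4352.

0.435 solar luminosities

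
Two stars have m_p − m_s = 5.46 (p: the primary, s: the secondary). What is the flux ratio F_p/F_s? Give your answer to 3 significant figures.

F_p/F_s = 10^(−(m_p − m_s)/2.5) = 10^(-5.46/2.5) = 10^-2.184 = 0.006546.

0.00655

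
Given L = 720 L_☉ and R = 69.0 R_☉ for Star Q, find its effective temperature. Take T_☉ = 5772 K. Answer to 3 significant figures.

T/T_☉ = (L/L_☉)^(1/4) / (R/R_☉)^(1/2)
T = 5772 × (720)^(1/4) / √(69.0) = 5772 × 5.180 / 8.307 = 3599 K.

3.60×10^3 K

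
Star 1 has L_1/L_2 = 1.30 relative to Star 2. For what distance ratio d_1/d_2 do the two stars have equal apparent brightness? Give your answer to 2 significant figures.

Equal flux requires L_1/d_1² = L_2/d_2², so d_1/d_2 = √(L_1/L_2)
= √(1.30) = 1.140.

1.1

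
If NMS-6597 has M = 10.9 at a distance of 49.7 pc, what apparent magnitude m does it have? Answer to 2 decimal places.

14.38

m = M + 5 log₁₀(d/10 pc) = 10.9 + 5 log₁₀(49.7/10)
  = 10.9 + 5 × 0.696 = 10.9 + 3.48 = 14.38.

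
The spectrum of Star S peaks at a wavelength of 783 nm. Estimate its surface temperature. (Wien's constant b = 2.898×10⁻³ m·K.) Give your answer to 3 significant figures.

3.70×10^3 K

T = b/λ_max = 2.898×10⁻³ / (783×10⁻⁹) = 3701 K.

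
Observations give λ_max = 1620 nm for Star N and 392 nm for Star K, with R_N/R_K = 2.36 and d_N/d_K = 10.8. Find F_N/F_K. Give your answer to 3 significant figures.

Wien's law: T_N/T_K = λ_K/λ_N = 392/1620 = 0.2420.
L_N/L_K = (R_N/R_K)²(T_N/T_K)⁴ = (2.36)²(0.2420)⁴ = 0.01909.
F_N/F_K = (L_N/L_K)/(d_N/d_K)² = 0.01909/(10.8)² = 1.637×10^-4.

1.64×10^-4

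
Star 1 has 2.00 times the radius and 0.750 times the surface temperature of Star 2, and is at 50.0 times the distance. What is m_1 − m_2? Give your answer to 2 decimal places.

8.24

L_1/L_2 = (2.00)²(0.750)⁴ = 1.266.
F_1/F_2 = (L_1/L_2)/(d_1/d_2)² = 1.266/2500 = 5.062×10^-4.
m_1 − m_2 = −2.5 log₁₀(5.062×10^-4) = 8.24.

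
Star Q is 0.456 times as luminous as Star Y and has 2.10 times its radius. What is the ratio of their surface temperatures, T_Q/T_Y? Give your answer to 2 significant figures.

0.57

L ∝ R²T⁴ gives T ∝ (L/R²)^(1/4), so
T_Q/T_Y = (0.456 / 2.10²)^(1/4) = (0.1034)^(1/4) = 0.5671.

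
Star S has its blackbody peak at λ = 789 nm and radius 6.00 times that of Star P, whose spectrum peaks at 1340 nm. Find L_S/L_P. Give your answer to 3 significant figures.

Wien's law gives T ∝ 1/λ_max, so T_S/T_P = λ_P/λ_S = 1340/789 = 1.698.
Then L ∝ R²T⁴ gives L_S/L_P = (6.00)² × (1.698)⁴ = 36.00 × 8.320 = 299.5.

300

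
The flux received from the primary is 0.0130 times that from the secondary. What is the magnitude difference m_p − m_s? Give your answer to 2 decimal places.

4.72

m_p − m_s = −2.5 log₁₀(F_p/F_s) = −2.5 log₁₀(0.0130) = −2.5 × (-1.886) = 4.715.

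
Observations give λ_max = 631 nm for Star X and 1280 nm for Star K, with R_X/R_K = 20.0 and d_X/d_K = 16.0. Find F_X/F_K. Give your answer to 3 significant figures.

26.5

Wien's law: T_X/T_K = λ_K/λ_X = 1280/631 = 2.029.
L_X/L_K = (R_X/R_K)²(T_X/T_K)⁴ = (20.0)²(2.029)⁴ = 6773.
F_X/F_K = (L_X/L_K)/(d_X/d_K)² = 6773/(16.0)² = 26.46.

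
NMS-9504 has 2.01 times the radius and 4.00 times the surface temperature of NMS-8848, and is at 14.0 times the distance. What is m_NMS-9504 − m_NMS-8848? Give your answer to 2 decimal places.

L_NMS-9504/L_NMS-8848 = (2.01)²(4.00)⁴ = 1034.
F_NMS-9504/F_NMS-8848 = (L_NMS-9504/L_NMS-8848)/(d_NMS-9504/d_NMS-8848)² = 1034/196.0 = 5.277.
m_NMS-9504 − m_NMS-8848 = −2.5 log₁₀(5.277) = -1.81.

-1.81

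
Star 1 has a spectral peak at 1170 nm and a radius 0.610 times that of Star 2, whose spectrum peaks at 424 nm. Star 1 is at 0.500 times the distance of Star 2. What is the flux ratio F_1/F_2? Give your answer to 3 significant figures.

0.0257

Wien's law: T_1/T_2 = λ_2/λ_1 = 424/1170 = 0.3624.
L_1/L_2 = (R_1/R_2)²(T_1/T_2)⁴ = (0.610)²(0.3624)⁴ = 0.006418.
F_1/F_2 = (L_1/L_2)/(d_1/d_2)² = 0.006418/(0.500)² = 0.02567.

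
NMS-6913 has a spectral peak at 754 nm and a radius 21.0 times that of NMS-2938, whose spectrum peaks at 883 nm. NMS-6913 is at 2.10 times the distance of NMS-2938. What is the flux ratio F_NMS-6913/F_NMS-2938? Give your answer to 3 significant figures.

Wien's law: T_NMS-6913/T_NMS-2938 = λ_NMS-2938/λ_NMS-6913 = 883/754 = 1.171.
L_NMS-6913/L_NMS-2938 = (R_NMS-6913/R_NMS-2938)²(T_NMS-6913/T_NMS-2938)⁴ = (21.0)²(1.171)⁴ = 829.5.
F_NMS-6913/F_NMS-2938 = (L_NMS-6913/L_NMS-2938)/(d_NMS-6913/d_NMS-2938)² = 829.5/(2.10)² = 188.1.

188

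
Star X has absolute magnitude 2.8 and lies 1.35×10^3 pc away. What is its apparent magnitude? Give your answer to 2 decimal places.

m = M + 5 log₁₀(d/10 pc) = 2.8 + 5 log₁₀(1.35×10^3/10)
  = 2.8 + 5 × 2.130 = 2.8 + 10.65 = 13.45.

13.45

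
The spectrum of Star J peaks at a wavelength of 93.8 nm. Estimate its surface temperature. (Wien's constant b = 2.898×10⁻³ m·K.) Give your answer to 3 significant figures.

T = b/λ_max = 2.898×10⁻³ / (93.8×10⁻⁹) = 3.090×10^4 K.

3.09×10^4 K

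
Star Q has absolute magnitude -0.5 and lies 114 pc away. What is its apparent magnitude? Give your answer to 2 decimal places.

m = M + 5 log₁₀(d/10 pc) = -0.5 + 5 log₁₀(114/10)
  = -0.5 + 5 × 1.057 = -0.5 + 5.28 = 4.78.

4.78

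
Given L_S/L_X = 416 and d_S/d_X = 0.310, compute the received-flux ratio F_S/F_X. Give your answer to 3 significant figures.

F = L/(4πd²), so F_S/F_X = (L_S/L_X) / (d_S/d_X)²
= 416 / (0.310)² = 416 / 0.09610 = 4329.

4.33×10^3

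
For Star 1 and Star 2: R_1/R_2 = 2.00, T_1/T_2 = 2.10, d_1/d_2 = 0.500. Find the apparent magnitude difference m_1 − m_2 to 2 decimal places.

L_1/L_2 = (2.00)²(2.10)⁴ = 77.79.
F_1/F_2 = (L_1/L_2)/(d_1/d_2)² = 77.79/0.2500 = 311.2.
m_1 − m_2 = −2.5 log₁₀(311.2) = -6.23.

-6.23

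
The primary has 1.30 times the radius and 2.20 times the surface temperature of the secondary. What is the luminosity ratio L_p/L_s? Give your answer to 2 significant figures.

From the Stefan–Boltzmann law, L ∝ R²T⁴, so
L_p/L_s = (R_p/R_s)² (T_p/T_s)⁴ = (1.30)² × (2.20)⁴ = 1.690 × 23.43 = 39.59.

40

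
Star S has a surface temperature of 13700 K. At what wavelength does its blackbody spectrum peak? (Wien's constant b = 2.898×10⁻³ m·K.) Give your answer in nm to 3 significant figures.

λ_max = b/T = 2.898×10⁻³ / 13700 = 2.12×10^-7 m = 211.5 nm.

212 nm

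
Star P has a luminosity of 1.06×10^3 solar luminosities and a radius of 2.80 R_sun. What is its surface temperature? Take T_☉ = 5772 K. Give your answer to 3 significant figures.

T/T_☉ = (L/L_☉)^(1/4) / (R/R_☉)^(1/2)
T = 5772 × (1.06×10^3)^(1/4) / √(2.80) = 5772 × 5.706 / 1.673 = 1.968×10^4 K.

1.97×10^4 K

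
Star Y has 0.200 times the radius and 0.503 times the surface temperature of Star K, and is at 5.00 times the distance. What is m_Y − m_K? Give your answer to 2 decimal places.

9.97

L_Y/L_K = (0.200)²(0.503)⁴ = 0.002561.
F_Y/F_K = (L_Y/L_K)/(d_Y/d_K)² = 0.002561/25.00 = 1.024×10^-4.
m_Y − m_K = −2.5 log₁₀(1.024×10^-4) = 9.97.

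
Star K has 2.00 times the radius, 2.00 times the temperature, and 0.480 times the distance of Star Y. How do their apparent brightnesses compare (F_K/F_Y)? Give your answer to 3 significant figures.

278

L_K/L_Y = (R_K/R_Y)²(T_K/T_Y)⁴ = (2.00)² × (2.00)⁴ = 64.00.
F_K/F_Y = (L_K/L_Y)/(d_K/d_Y)² = 64.00 / (0.480)² = 277.8.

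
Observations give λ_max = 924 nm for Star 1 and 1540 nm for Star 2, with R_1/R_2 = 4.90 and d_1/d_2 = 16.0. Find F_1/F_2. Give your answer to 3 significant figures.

Wien's law: T_1/T_2 = λ_2/λ_1 = 1540/924 = 1.667.
L_1/L_2 = (R_1/R_2)²(T_1/T_2)⁴ = (4.90)²(1.667)⁴ = 185.3.
F_1/F_2 = (L_1/L_2)/(d_1/d_2)² = 185.3/(16.0)² = 0.7237.

0.724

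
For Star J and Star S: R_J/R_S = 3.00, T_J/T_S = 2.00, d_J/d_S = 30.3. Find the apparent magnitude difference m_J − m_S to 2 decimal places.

L_J/L_S = (3.00)²(2.00)⁴ = 144.0.
F_J/F_S = (L_J/L_S)/(d_J/d_S)² = 144.0/918.1 = 0.1568.
m_J − m_S = −2.5 log₁₀(0.1568) = 2.01.

2.01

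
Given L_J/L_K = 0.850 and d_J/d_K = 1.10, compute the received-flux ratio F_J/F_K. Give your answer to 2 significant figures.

F = L/(4πd²), so F_J/F_K = (L_J/L_K) / (d_J/d_K)²
= 0.850 / (1.10)² = 0.850 / 1.210 = 0.7025.

0.70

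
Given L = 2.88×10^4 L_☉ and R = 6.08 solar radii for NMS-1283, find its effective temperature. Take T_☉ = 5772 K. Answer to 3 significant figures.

3.05×10^4 K

T/T_☉ = (L/L_☉)^(1/4) / (R/R_☉)^(1/2)
T = 5772 × (2.88×10^4)^(1/4) / √(6.08) = 5772 × 13.03 / 2.466 = 3.049×10^4 K.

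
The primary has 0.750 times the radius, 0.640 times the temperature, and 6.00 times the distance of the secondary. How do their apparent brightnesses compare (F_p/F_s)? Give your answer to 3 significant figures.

0.00262

L_p/L_s = (R_p/R_s)²(T_p/T_s)⁴ = (0.750)² × (0.640)⁴ = 0.09437.
F_p/F_s = (L_p/L_s)/(d_p/d_s)² = 0.09437 / (6.00)² = 0.002621.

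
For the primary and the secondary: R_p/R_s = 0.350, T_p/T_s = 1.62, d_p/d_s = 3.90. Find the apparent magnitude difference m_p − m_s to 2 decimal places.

3.14

L_p/L_s = (0.350)²(1.62)⁴ = 0.8437.
F_p/F_s = (L_p/L_s)/(d_p/d_s)² = 0.8437/15.21 = 0.05547.
m_p − m_s = −2.5 log₁₀(0.05547) = 3.14.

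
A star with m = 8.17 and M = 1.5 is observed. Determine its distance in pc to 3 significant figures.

216 pc

m − M = 5 log₁₀(d/10 pc)
8.17 − (1.5) = 6.67 = 5 log₁₀(d/10)
d = 10 × 10^(6.67/5) = 10 × 10^1.334 = 215.8 pc.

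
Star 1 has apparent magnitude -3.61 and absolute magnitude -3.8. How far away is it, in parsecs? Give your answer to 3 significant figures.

m − M = 5 log₁₀(d/10 pc)
-3.61 − (-3.8) = 0.19 = 5 log₁₀(d/10)
d = 10 × 10^(0.19/5) = 10 × 10^0.038 = 10.91 pc.

10.9 pc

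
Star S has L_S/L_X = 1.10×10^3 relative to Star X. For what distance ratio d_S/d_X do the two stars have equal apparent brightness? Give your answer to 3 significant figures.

33.2

Equal flux requires L_S/d_S² = L_X/d_X², so d_S/d_X = √(L_S/L_X)
= √(1.10×10^3) = 33.17.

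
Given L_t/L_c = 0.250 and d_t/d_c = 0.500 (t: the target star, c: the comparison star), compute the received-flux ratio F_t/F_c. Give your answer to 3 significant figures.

1.00

F = L/(4πd²), so F_t/F_c = (L_t/L_c) / (d_t/d_c)²
= 0.250 / (0.500)² = 0.250 / 0.2500 = 1.000.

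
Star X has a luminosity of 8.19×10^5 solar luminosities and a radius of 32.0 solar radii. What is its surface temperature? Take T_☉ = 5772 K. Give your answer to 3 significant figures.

3.07×10^4 K

T/T_☉ = (L/L_☉)^(1/4) / (R/R_☉)^(1/2)
T = 5772 × (8.19×10^5)^(1/4) / √(32.0) = 5772 × 30.08 / 5.657 = 3.070×10^4 K.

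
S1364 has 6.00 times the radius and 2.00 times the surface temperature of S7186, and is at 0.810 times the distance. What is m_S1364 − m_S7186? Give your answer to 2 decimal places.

-7.36

L_S1364/L_S7186 = (6.00)²(2.00)⁴ = 576.0.
F_S1364/F_S7186 = (L_S1364/L_S7186)/(d_S1364/d_S7186)² = 576.0/0.6561 = 877.9.
m_S1364 − m_S7186 = −2.5 log₁₀(877.9) = -7.36.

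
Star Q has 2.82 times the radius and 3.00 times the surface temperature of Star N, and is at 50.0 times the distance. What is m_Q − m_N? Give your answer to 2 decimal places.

1.47

L_Q/L_N = (2.82)²(3.00)⁴ = 644.1.
F_Q/F_N = (L_Q/L_N)/(d_Q/d_N)² = 644.1/2500 = 0.2577.
m_Q − m_N = −2.5 log₁₀(0.2577) = 1.47.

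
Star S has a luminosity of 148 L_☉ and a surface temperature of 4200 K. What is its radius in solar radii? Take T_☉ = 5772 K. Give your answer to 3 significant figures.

R/R_☉ = √(L/L_☉) / (T/T_☉)² = √(148) / (0.7277)²
       = 12.17 / 0.5295 = 22.98.

23.0 solar radii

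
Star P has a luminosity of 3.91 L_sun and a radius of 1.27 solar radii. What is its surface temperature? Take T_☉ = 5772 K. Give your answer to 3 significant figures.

T/T_☉ = (L/L_☉)^(1/4) / (R/R_☉)^(1/2)
T = 5772 × (3.91)^(1/4) / √(1.27) = 5772 × 1.406 / 1.127 = 7202 K.

7.20×10^3 K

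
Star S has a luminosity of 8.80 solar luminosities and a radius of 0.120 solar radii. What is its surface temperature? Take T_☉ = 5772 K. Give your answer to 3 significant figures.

2.87×10^4 K

T/T_☉ = (L/L_☉)^(1/4) / (R/R_☉)^(1/2)
T = 5772 × (8.80)^(1/4) / √(0.120) = 5772 × 1.722 / 0.3464 = 2.870×10^4 K.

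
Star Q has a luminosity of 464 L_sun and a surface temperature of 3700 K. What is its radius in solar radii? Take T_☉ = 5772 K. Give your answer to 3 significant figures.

R/R_☉ = √(L/L_☉) / (T/T_☉)² = √(464) / (0.6410)²
       = 21.54 / 0.4109 = 52.42.

52.4 solar radii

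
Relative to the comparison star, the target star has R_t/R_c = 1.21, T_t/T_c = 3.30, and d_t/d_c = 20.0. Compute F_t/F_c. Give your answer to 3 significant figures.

L_t/L_c = (R_t/R_c)²(T_t/T_c)⁴ = (1.21)² × (3.30)⁴ = 173.6.
F_t/F_c = (L_t/L_c)/(d_t/d_c)² = 173.6 / (20.0)² = 0.4341.

0.434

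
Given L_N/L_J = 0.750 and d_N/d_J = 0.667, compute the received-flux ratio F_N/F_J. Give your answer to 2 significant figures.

1.7

F = L/(4πd²), so F_N/F_J = (L_N/L_J) / (d_N/d_J)²
= 0.750 / (0.667)² = 0.750 / 0.4449 = 1.686.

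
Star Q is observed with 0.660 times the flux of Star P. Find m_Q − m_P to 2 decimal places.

m_Q − m_P = −2.5 log₁₀(F_Q/F_P) = −2.5 log₁₀(0.660) = −2.5 × (-0.180) = 0.451.

0.45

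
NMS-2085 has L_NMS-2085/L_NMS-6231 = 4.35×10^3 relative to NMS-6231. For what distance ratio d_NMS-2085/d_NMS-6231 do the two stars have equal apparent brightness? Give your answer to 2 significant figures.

66

Equal flux requires L_NMS-2085/d_NMS-2085² = L_NMS-6231/d_NMS-6231², so d_NMS-2085/d_NMS-6231 = √(L_NMS-2085/L_NMS-6231)
= √(4.35×10^3) = 65.95.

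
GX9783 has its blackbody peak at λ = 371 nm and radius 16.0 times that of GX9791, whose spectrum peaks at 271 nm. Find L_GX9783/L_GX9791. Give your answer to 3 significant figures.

72.9

Wien's law gives T ∝ 1/λ_max, so T_GX9783/T_GX9791 = λ_GX9791/λ_GX9783 = 271/371 = 0.7305.
Then L ∝ R²T⁴ gives L_GX9783/L_GX9791 = (16.0)² × (0.7305)⁴ = 256.0 × 0.2847 = 72.88.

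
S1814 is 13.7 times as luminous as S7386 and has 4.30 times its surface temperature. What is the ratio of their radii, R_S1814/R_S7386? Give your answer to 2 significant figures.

0.20

L ∝ R²T⁴ gives R ∝ √L / T², so
R_S1814/R_S7386 = √(13.7) / (4.30)² = 3.701 / 18.49 = 0.2002.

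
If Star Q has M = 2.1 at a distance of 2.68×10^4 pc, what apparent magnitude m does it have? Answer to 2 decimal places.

19.24

m = M + 5 log₁₀(d/10 pc) = 2.1 + 5 log₁₀(2.68×10^4/10)
  = 2.1 + 5 × 3.428 = 2.1 + 17.14 = 19.24.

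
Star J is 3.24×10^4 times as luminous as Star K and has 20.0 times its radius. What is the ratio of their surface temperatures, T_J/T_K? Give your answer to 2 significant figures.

L ∝ R²T⁴ gives T ∝ (L/R²)^(1/4), so
T_J/T_K = (3.24×10^4 / 20.0²)^(1/4) = (81.00)^(1/4) = 3.000.

3.0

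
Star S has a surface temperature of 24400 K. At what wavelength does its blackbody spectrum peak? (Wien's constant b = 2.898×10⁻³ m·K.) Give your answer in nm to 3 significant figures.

119 nm

λ_max = b/T = 2.898×10⁻³ / 24400 = 1.19×10^-7 m = 118.8 nm.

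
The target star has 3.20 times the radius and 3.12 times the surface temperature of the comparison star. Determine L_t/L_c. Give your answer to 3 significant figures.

970

From the Stefan–Boltzmann law, L ∝ R²T⁴, so
L_t/L_c = (R_t/R_c)² (T_t/T_c)⁴ = (3.20)² × (3.12)⁴ = 10.24 × 94.76 = 970.3.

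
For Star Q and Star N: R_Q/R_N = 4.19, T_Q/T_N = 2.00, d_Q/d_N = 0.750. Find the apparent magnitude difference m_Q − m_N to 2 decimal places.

L_Q/L_N = (4.19)²(2.00)⁴ = 280.9.
F_Q/F_N = (L_Q/L_N)/(d_Q/d_N)² = 280.9/0.5625 = 499.4.
m_Q − m_N = −2.5 log₁₀(499.4) = -6.75.

-6.75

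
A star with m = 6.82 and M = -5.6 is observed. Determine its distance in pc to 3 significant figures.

3.05×10^3 pc

m − M = 5 log₁₀(d/10 pc)
6.82 − (-5.6) = 12.42 = 5 log₁₀(d/10)
d = 10 × 10^(12.42/5) = 10 × 10^2.484 = 3048 pc.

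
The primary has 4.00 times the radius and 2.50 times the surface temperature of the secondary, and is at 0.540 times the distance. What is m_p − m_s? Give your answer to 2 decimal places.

-8.33

L_p/L_s = (4.00)²(2.50)⁴ = 625.0.
F_p/F_s = (L_p/L_s)/(d_p/d_s)² = 625.0/0.2916 = 2143.
m_p − m_s = −2.5 log₁₀(2143) = -8.33.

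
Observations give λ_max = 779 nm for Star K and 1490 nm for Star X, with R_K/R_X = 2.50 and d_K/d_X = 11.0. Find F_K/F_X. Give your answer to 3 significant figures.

0.691

Wien's law: T_K/T_X = λ_X/λ_K = 1490/779 = 1.913.
L_K/L_X = (R_K/R_X)²(T_K/T_X)⁴ = (2.50)²(1.913)⁴ = 83.65.
F_K/F_X = (L_K/L_X)/(d_K/d_X)² = 83.65/(11.0)² = 0.6913.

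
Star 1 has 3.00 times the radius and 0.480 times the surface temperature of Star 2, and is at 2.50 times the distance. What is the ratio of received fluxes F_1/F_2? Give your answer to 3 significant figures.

0.0764

L_1/L_2 = (R_1/R_2)²(T_1/T_2)⁴ = (3.00)² × (0.480)⁴ = 0.4778.
F_1/F_2 = (L_1/L_2)/(d_1/d_2)² = 0.4778 / (2.50)² = 0.07644.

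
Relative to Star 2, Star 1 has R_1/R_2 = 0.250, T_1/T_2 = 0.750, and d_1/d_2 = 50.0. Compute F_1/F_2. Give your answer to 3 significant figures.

7.91×10^-6

L_1/L_2 = (R_1/R_2)²(T_1/T_2)⁴ = (0.250)² × (0.750)⁴ = 0.01978.
F_1/F_2 = (L_1/L_2)/(d_1/d_2)² = 0.01978 / (50.0)² = 7.910×10^-6.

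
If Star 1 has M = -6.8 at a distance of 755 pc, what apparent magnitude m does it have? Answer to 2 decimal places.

m = M + 5 log₁₀(d/10 pc) = -6.8 + 5 log₁₀(755/10)
  = -6.8 + 5 × 1.878 = -6.8 + 9.39 = 2.59.

2.59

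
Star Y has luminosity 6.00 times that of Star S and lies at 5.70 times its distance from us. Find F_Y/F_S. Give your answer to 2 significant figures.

0.18

F = L/(4πd²), so F_Y/F_S = (L_Y/L_S) / (d_Y/d_S)²
= 6.00 / (5.70)² = 6.00 / 32.49 = 0.1847.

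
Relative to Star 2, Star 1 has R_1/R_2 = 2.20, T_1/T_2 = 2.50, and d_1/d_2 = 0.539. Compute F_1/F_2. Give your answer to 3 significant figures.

651

L_1/L_2 = (R_1/R_2)²(T_1/T_2)⁴ = (2.20)² × (2.50)⁴ = 189.1.
F_1/F_2 = (L_1/L_2)/(d_1/d_2)² = 189.1 / (0.539)² = 650.8.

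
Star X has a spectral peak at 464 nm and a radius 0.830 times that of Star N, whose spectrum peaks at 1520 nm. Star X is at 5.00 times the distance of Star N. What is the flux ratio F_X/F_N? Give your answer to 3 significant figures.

3.17

Wien's law: T_X/T_N = λ_N/λ_X = 1520/464 = 3.276.
L_X/L_N = (R_X/R_N)²(T_X/T_N)⁴ = (0.830)²(3.276)⁴ = 79.33.
F_X/F_N = (L_X/L_N)/(d_X/d_N)² = 79.33/(5.00)² = 3.173.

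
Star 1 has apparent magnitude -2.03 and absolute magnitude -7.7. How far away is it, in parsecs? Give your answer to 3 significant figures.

136 pc

m − M = 5 log₁₀(d/10 pc)
-2.03 − (-7.7) = 5.67 = 5 log₁₀(d/10)
d = 10 × 10^(5.67/5) = 10 × 10^1.134 = 136.1 pc.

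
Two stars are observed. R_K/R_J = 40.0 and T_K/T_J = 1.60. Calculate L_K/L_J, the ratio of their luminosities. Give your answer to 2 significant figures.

1.0×10^4

From the Stefan–Boltzmann law, L ∝ R²T⁴, so
L_K/L_J = (R_K/R_J)² (T_K/T_J)⁴ = (40.0)² × (1.60)⁴ = 1600 × 6.554 = 1.049×10^4.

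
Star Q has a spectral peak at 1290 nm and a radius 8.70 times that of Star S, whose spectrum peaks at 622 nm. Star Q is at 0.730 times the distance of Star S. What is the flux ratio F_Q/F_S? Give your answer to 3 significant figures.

7.68

Wien's law: T_Q/T_S = λ_S/λ_Q = 622/1290 = 0.4822.
L_Q/L_S = (R_Q/R_S)²(T_Q/T_S)⁴ = (8.70)²(0.4822)⁴ = 4.091.
F_Q/F_S = (L_Q/L_S)/(d_Q/d_S)² = 4.091/(0.730)² = 7.677.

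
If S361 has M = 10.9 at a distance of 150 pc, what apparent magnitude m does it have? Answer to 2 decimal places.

m = M + 5 log₁₀(d/10 pc) = 10.9 + 5 log₁₀(150/10)
  = 10.9 + 5 × 1.176 = 10.9 + 5.88 = 16.78.

16.78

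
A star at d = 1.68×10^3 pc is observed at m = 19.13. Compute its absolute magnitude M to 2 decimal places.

8.00

M = m − 5 log₁₀(d/10 pc) = 19.13 − 5 log₁₀(1.68×10^3/10)
  = 19.13 − 5 × 2.225 = 19.13 − 11.13 = 8.00.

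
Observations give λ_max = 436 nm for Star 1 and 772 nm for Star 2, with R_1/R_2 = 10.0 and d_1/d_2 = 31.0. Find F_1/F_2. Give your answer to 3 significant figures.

Wien's law: T_1/T_2 = λ_2/λ_1 = 772/436 = 1.771.
L_1/L_2 = (R_1/R_2)²(T_1/T_2)⁴ = (10.0)²(1.771)⁴ = 982.9.
F_1/F_2 = (L_1/L_2)/(d_1/d_2)² = 982.9/(31.0)² = 1.023.

1.02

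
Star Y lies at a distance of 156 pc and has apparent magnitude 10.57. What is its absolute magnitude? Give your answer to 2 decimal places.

4.60

M = m − 5 log₁₀(d/10 pc) = 10.57 − 5 log₁₀(156/10)
  = 10.57 − 5 × 1.193 = 10.57 − 5.97 = 4.60.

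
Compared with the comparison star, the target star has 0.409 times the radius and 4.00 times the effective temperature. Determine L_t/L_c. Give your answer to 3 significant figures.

From the Stefan–Boltzmann law, L ∝ R²T⁴, so
L_t/L_c = (R_t/R_c)² (T_t/T_c)⁴ = (0.409)² × (4.00)⁴ = 0.1673 × 256.0 = 42.82.

42.8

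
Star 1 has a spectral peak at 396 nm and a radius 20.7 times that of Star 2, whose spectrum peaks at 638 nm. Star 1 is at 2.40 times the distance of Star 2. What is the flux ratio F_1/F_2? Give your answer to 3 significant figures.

Wien's law: T_1/T_2 = λ_2/λ_1 = 638/396 = 1.611.
L_1/L_2 = (R_1/R_2)²(T_1/T_2)⁴ = (20.7)²(1.611)⁴ = 2887.
F_1/F_2 = (L_1/L_2)/(d_1/d_2)² = 2887/(2.40)² = 501.2.

501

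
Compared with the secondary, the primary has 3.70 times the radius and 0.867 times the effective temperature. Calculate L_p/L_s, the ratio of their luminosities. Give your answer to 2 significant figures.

From the Stefan–Boltzmann law, L ∝ R²T⁴, so
L_p/L_s = (R_p/R_s)² (T_p/T_s)⁴ = (3.70)² × (0.867)⁴ = 13.69 × 0.5650 = 7.735.

7.7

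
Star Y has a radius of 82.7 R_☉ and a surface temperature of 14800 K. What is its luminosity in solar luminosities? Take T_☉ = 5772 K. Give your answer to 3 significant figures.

2.96×10^5 solar luminosities

L/L_☉ = (R/R_☉)² (T/T_☉)⁴ = (82.7)² × (14800/5772)⁴
       = 6839 × (2.564)⁴ = 6839 × 43.23 = 2.956×10^5.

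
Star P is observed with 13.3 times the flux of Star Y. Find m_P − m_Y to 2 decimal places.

m_P − m_Y = −2.5 log₁₀(F_P/F_Y) = −2.5 log₁₀(13.3) = −2.5 × (1.124) = -2.810.

-2.81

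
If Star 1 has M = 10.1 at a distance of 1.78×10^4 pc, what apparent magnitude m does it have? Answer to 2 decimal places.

26.35

m = M + 5 log₁₀(d/10 pc) = 10.1 + 5 log₁₀(1.78×10^4/10)
  = 10.1 + 5 × 3.250 = 10.1 + 16.25 = 26.35.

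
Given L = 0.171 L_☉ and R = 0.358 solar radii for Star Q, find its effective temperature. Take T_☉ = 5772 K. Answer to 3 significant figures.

T/T_☉ = (L/L_☉)^(1/4) / (R/R_☉)^(1/2)
T = 5772 × (0.171)^(1/4) / √(0.358) = 5772 × 0.6431 / 0.5983 = 6203 K.

6.20×10^3 K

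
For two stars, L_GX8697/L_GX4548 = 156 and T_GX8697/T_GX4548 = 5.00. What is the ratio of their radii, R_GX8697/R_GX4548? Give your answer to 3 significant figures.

L ∝ R²T⁴ gives R ∝ √L / T², so
R_GX8697/R_GX4548 = √(156) / (5.00)² = 12.49 / 25.00 = 0.4996.

0.500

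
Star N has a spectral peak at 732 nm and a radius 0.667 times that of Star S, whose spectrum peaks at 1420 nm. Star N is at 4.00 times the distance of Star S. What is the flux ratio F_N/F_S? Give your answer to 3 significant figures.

Wien's law: T_N/T_S = λ_S/λ_N = 1420/732 = 1.940.
L_N/L_S = (R_N/R_S)²(T_N/T_S)⁴ = (0.667)²(1.940)⁴ = 6.300.
F_N/F_S = (L_N/L_S)/(d_N/d_S)² = 6.300/(4.00)² = 0.3938.

0.394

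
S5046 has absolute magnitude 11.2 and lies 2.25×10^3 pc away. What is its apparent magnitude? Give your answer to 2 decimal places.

22.96

m = M + 5 log₁₀(d/10 pc) = 11.2 + 5 log₁₀(2.25×10^3/10)
  = 11.2 + 5 × 2.352 = 11.2 + 11.76 = 22.96.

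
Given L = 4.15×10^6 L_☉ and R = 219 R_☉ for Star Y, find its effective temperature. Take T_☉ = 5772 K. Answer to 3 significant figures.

1.76×10^4 K

T/T_☉ = (L/L_☉)^(1/4) / (R/R_☉)^(1/2)
T = 5772 × (4.15×10^6)^(1/4) / √(219) = 5772 × 45.13 / 14.80 = 1.760×10^4 K.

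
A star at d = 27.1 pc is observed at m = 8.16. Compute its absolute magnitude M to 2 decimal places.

6.00

M = m − 5 log₁₀(d/10 pc) = 8.16 − 5 log₁₀(27.1/10)
  = 8.16 − 5 × 0.433 = 8.16 − 2.16 = 6.00.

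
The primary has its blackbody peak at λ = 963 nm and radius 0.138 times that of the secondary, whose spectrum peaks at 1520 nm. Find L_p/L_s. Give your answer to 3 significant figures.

Wien's law gives T ∝ 1/λ_max, so T_p/T_s = λ_s/λ_p = 1520/963 = 1.578.
Then L ∝ R²T⁴ gives L_p/L_s = (0.138)² × (1.578)⁴ = 0.01904 × 6.207 = 0.1182.

0.118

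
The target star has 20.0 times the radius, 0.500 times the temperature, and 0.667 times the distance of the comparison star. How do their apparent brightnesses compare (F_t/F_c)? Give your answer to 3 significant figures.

L_t/L_c = (R_t/R_c)²(T_t/T_c)⁴ = (20.0)² × (0.500)⁴ = 25.00.
F_t/F_c = (L_t/L_c)/(d_t/d_c)² = 25.00 / (0.667)² = 56.19.

56.2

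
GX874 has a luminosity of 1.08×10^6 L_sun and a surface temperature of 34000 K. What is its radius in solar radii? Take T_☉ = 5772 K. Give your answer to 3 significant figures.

30.0 solar radii

R/R_☉ = √(L/L_☉) / (T/T_☉)² = √(1.08×10^6) / (5.891)²
       = 1039 / 34.70 = 29.95.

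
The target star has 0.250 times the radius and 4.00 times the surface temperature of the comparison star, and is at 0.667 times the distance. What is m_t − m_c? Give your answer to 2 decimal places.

-3.89

L_t/L_c = (0.250)²(4.00)⁴ = 16.00.
F_t/F_c = (L_t/L_c)/(d_t/d_c)² = 16.00/0.4449 = 35.96.
m_t − m_c = −2.5 log₁₀(35.96) = -3.89.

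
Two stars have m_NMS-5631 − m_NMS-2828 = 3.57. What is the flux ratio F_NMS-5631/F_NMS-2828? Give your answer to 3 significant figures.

0.0373

F_NMS-5631/F_NMS-2828 = 10^(−(m_NMS-5631 − m_NMS-2828)/2.5) = 10^(-3.57/2.5) = 10^-1.428 = 0.03733.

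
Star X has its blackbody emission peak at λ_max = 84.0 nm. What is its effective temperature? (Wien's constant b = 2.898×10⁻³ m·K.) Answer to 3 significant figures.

T = b/λ_max = 2.898×10⁻³ / (84.0×10⁻⁹) = 3.450×10^4 K.

3.45×10^4 K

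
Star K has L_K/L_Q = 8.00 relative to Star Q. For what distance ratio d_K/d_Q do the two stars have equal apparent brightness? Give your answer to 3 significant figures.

2.83

Equal flux requires L_K/d_K² = L_Q/d_Q², so d_K/d_Q = √(L_K/L_Q)
= √(8.00) = 2.828.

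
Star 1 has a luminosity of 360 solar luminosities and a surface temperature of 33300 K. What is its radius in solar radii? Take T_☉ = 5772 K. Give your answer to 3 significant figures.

R/R_☉ = √(L/L_☉) / (T/T_☉)² = √(360) / (5.769)²
       = 18.97 / 33.28 = 0.5701.

0.570 solar radii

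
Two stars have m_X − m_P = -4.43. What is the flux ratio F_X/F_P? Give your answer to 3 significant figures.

59.2

F_X/F_P = 10^(−(m_X − m_P)/2.5) = 10^(4.43/2.5) = 10^1.772 = 59.16.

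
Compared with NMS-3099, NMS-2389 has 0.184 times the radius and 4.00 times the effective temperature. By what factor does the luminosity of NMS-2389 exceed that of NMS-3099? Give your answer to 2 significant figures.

From the Stefan–Boltzmann law, L ∝ R²T⁴, so
L_NMS-2389/L_NMS-3099 = (R_NMS-2389/R_NMS-3099)² (T_NMS-2389/T_NMS-3099)⁴ = (0.184)² × (4.00)⁴ = 0.03386 × 256.0 = 8.667.

8.7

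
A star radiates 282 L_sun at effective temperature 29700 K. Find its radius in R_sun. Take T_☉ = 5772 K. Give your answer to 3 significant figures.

R/R_☉ = √(L/L_☉) / (T/T_☉)² = √(282) / (5.146)²
       = 16.79 / 26.48 = 0.6343.

0.634 R_sun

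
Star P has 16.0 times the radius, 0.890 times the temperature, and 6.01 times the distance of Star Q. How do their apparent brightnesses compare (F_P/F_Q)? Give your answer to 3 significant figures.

L_P/L_Q = (R_P/R_Q)²(T_P/T_Q)⁴ = (16.0)² × (0.890)⁴ = 160.6.
F_P/F_Q = (L_P/L_Q)/(d_P/d_Q)² = 160.6 / (6.01)² = 4.447.

4.45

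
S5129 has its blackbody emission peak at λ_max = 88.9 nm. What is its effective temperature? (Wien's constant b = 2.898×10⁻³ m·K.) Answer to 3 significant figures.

T = b/λ_max = 2.898×10⁻³ / (88.9×10⁻⁹) = 3.260×10^4 K.

3.26×10^4 K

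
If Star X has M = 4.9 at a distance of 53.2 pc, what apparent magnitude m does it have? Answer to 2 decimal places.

m = M + 5 log₁₀(d/10 pc) = 4.9 + 5 log₁₀(53.2/10)
  = 4.9 + 5 × 0.726 = 4.9 + 3.63 = 8.53.

8.53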